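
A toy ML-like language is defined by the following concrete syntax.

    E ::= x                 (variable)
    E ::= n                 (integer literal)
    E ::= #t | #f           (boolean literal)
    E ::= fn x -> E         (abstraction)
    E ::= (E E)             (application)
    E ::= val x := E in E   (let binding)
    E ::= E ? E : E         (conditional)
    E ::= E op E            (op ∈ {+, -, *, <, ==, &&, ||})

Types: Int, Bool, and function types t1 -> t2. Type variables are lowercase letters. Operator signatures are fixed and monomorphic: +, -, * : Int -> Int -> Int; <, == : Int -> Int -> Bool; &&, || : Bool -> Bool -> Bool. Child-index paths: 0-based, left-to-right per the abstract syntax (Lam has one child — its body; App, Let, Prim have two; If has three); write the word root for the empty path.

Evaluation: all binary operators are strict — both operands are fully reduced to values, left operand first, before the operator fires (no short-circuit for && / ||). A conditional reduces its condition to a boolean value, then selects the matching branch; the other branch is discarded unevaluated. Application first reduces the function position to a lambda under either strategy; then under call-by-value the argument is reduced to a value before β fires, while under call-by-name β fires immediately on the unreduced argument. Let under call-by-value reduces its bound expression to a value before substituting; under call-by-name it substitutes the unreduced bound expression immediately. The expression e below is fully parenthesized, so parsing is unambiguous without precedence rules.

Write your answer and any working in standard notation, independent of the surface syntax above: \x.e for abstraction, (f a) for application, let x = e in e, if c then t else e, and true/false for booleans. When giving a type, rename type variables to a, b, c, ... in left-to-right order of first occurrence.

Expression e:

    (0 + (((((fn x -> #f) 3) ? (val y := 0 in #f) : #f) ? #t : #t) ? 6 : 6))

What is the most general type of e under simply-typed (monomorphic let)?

Answer: Int

Working:
  unify Int ~ Int
\x._ : a -> Bool
  unify a -> Bool ~ Int -> b
  unify a ~ Int
  unify Bool ~ b
_ _ : Bool
  unify Bool ~ Bool
let y : Int
  unify Bool ~ Bool
  unify Bool ~ Bool
  unify Bool ~ Bool
  unify Bool ~ Bool
  unify Int ~ Int
  unify Int ~ Int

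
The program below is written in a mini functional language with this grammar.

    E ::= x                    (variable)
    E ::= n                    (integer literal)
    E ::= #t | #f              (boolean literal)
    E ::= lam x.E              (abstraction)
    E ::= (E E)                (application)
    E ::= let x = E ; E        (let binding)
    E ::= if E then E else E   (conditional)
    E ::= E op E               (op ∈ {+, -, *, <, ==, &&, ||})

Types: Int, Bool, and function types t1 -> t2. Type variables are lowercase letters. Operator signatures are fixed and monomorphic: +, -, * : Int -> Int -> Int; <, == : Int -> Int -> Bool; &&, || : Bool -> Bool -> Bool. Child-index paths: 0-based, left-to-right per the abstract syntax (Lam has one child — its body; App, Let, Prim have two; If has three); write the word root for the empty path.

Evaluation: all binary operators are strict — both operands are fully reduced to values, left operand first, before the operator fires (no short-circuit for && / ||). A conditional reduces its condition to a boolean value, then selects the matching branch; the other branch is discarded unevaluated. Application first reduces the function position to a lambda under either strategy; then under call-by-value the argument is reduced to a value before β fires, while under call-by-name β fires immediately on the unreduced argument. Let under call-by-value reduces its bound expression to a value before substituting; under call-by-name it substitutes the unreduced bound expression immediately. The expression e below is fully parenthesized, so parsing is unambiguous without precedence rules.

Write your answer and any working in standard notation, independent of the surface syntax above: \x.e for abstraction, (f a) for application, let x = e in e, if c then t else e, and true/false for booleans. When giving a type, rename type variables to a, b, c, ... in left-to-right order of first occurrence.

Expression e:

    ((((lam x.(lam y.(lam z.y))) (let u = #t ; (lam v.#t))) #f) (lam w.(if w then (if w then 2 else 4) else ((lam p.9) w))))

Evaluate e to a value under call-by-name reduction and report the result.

Answer: false

Derivation:
step 0: ((((\x.(\y.(\z.y))) (let u = true in (\v.true))) false) (\w.(if w then (if w then 2 else 4) else ((\p.9) w))))
step 1: [beta@0.0] (((\y.(\z.y)) false) (\w.(if w then (if w then 2 else 4) else ((\p.9) w))))
step 2: [beta@0] ((\z.false) (\w.(if w then (if w then 2 else 4) else ((\p.9) w))))
step 3: [beta@root] false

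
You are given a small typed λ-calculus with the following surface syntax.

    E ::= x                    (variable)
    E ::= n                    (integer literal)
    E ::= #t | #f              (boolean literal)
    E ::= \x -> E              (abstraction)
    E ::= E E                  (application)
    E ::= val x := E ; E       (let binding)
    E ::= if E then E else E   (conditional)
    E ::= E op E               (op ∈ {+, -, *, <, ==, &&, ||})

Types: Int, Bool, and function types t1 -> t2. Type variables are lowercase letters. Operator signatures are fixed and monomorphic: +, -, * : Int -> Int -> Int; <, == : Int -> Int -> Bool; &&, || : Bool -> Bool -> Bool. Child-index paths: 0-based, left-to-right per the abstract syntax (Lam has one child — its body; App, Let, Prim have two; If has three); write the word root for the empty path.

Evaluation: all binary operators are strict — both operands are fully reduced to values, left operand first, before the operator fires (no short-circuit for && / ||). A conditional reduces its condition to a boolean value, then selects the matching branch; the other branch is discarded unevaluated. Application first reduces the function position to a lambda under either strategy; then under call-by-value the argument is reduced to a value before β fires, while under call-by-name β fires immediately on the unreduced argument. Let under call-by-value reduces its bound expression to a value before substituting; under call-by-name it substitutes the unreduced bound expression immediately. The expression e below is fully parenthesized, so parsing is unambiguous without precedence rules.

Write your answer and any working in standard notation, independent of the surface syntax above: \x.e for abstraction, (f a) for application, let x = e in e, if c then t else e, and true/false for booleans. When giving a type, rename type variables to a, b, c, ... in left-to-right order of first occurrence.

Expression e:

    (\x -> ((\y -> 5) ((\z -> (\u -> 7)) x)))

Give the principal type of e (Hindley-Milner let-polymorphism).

Answer: a -> Int

Derivation:
\y._ : b -> Int
\u._ : d -> Int
\z._ : c -> d -> Int
x : a
  unify c -> d -> Int ~ a -> e
  unify c ~ a
  unify d -> Int ~ e
_ _ : d -> Int
  unify b -> Int ~ (d -> Int) -> f
  unify b ~ d -> Int
  unify Int ~ f
_ _ : Int
\x._ : a -> Int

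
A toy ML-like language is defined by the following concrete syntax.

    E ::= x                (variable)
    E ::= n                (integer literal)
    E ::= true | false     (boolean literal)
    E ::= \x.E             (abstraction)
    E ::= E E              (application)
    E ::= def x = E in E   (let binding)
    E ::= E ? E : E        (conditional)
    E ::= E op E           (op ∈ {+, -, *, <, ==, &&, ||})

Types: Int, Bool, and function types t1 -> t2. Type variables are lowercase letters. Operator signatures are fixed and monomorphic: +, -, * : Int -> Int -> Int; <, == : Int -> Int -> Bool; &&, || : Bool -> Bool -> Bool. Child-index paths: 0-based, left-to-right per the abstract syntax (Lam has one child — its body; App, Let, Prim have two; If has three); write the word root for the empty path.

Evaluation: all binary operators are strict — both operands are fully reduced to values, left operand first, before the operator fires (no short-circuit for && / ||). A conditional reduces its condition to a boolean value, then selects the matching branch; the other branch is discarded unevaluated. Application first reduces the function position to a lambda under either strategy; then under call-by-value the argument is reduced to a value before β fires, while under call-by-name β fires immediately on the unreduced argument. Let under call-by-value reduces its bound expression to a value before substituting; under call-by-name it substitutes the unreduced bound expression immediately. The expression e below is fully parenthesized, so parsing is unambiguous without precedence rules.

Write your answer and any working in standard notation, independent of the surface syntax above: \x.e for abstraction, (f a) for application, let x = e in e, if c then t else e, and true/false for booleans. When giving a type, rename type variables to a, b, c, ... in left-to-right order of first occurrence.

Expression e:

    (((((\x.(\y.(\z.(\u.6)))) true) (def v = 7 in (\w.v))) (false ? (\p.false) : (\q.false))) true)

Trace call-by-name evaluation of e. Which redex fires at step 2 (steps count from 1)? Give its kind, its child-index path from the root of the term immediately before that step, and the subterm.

Trace:
step 0: (((((\x.(\y.(\z.(\u.6)))) true) (let v = 7 in (\w.v))) (if false then (\p.false) else (\q.false))) true)
step 1: [beta@0.0.0] ((((\y.(\z.(\u.6))) (let v = 7 in (\w.v))) (if false then (\p.false) else (\q.false))) true)
step 2: [beta@0.0] (((\z.(\u.6)) (if false then (\p.false) else (\q.false))) true)

Answer: beta at 0.0 : ((\y.(\z.(\u.6))) (let v = 7 in (\w.v)))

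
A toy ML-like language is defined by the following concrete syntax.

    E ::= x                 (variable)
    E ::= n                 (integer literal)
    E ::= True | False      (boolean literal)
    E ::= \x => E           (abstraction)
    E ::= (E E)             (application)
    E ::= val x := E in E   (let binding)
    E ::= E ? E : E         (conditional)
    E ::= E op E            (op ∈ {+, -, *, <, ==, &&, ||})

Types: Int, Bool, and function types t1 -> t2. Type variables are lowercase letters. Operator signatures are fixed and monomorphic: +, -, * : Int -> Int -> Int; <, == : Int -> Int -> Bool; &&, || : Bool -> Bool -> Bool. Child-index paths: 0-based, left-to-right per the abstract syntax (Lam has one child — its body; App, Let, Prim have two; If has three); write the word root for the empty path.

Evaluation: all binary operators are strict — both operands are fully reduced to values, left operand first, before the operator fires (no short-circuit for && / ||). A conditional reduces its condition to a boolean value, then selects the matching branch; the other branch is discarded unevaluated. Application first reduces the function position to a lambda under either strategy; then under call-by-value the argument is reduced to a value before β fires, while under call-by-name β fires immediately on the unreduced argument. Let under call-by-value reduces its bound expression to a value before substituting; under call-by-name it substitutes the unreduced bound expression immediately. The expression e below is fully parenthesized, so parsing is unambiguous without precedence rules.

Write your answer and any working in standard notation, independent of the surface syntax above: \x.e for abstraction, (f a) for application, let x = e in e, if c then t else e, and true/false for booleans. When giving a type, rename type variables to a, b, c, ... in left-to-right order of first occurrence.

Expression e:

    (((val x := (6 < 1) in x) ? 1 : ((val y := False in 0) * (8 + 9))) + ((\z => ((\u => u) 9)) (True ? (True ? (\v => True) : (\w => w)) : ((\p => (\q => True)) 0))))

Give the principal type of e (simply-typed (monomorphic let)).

Answer: Int

Working:
  unify Int ~ Int
  unify Int ~ Int
let x : Bool
x : Bool
  unify Bool ~ Bool
let y : Bool
  unify Int ~ Int
  unify Int ~ Int
  unify Int ~ Int
  unify Int ~ Int
  unify Int ~ Int
  unify Int ~ Int
u : b
\u._ : b -> b
  unify b -> b ~ Int -> c
  unify b ~ Int
  unify Int ~ c
_ _ : Int
\z._ : a -> Int
  unify Bool ~ Bool
  unify Bool ~ Bool
\v._ : d -> Bool
w : e
\w._ : e -> e
  unify d -> Bool ~ e -> e
  unify d ~ e
  unify Bool ~ e
\q._ : g -> Bool
\p._ : f -> g -> Bool
  unify f -> g -> Bool ~ Int -> h
  unify f ~ Int
  unify g -> Bool ~ h
_ _ : g -> Bool
  unify Bool -> Bool ~ g -> Bool
  unify Bool ~ g
  unify Bool ~ Bool
  unify a -> Int ~ (Bool -> Bool) -> i
  unify a ~ Bool -> Bool
  unify Int ~ i
_ _ : Int
  unify Int ~ Int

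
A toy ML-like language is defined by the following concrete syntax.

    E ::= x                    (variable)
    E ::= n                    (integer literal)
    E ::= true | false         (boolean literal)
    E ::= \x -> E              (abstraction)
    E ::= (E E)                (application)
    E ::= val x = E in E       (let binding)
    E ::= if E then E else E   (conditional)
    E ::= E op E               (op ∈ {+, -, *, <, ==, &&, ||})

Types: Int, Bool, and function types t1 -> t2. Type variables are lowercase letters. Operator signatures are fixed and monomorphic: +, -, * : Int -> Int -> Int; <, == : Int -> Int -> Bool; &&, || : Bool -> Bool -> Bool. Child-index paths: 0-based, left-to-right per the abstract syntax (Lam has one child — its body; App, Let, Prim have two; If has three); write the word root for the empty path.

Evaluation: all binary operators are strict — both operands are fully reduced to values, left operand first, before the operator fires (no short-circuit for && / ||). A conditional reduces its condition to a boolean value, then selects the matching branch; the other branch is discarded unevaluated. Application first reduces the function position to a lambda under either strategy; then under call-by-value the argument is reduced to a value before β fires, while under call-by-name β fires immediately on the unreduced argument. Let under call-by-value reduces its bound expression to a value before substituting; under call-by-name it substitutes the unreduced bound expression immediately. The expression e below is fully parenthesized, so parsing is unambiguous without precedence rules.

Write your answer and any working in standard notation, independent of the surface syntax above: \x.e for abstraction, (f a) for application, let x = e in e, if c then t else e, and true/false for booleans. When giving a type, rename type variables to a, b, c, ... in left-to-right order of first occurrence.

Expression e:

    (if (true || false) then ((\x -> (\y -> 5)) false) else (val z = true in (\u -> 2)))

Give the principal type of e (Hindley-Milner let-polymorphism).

Answer: a -> Int

Trace:
  unify Bool ~ Bool
  unify Bool ~ Bool
  unify Bool ~ Bool
\y._ : b -> Int
\x._ : a -> b -> Int
  unify a -> b -> Int ~ Bool -> c
  unify a ~ Bool
  unify b -> Int ~ c
_ _ : b -> Int
let z : Bool
\u._ : d -> Int
  unify b -> Int ~ d -> Int
  unify b ~ d
  unify Int ~ Int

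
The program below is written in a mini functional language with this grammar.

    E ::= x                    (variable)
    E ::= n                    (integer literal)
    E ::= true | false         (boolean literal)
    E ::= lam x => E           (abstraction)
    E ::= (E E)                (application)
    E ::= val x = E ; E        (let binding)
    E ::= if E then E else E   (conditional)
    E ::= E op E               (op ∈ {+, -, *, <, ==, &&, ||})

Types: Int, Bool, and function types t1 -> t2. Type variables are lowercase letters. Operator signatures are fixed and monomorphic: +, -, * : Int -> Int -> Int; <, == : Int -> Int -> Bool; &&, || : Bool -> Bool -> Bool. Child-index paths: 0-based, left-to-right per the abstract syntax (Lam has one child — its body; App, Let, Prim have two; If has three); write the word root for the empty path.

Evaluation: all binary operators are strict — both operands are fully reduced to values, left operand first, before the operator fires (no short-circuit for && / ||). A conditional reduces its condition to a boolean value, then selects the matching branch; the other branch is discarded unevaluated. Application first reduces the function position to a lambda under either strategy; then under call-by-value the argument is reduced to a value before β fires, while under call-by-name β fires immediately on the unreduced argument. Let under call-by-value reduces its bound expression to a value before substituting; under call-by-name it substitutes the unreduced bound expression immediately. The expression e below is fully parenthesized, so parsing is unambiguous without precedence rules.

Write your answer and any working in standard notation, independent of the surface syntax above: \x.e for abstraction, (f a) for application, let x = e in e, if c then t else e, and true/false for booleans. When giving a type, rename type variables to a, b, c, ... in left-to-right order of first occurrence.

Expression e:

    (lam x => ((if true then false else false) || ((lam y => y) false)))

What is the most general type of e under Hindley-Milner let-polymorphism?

Trace:
  unify Bool ~ Bool
  unify Bool ~ Bool
  unify Bool ~ Bool
y : b
\y._ : b -> b
  unify b -> b ~ Bool -> c
  unify b ~ Bool
  unify Bool ~ c
_ _ : Bool
  unify Bool ~ Bool
\x._ : a -> Bool

Answer: a -> Bool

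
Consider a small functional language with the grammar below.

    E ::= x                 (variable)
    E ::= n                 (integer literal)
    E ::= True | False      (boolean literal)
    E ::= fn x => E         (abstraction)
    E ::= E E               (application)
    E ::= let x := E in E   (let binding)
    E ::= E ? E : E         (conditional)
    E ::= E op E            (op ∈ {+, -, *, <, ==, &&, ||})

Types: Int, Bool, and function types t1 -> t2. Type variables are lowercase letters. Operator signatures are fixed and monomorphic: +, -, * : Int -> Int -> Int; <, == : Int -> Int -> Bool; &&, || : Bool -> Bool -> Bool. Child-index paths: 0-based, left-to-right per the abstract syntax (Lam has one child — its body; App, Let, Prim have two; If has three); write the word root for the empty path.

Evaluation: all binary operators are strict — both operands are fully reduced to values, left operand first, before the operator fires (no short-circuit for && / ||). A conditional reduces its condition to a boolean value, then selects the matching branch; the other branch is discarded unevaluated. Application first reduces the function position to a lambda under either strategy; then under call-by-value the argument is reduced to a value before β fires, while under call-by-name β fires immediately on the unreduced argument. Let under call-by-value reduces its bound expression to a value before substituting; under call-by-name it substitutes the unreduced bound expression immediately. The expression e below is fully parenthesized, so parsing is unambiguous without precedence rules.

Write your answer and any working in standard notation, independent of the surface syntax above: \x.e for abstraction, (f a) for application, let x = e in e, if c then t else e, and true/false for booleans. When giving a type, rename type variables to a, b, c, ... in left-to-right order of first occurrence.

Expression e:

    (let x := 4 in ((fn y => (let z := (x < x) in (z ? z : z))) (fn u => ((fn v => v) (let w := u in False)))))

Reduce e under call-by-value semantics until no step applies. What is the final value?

Answer: false

Derivation:
step 0: (let x = 4 in ((\y.(let z = (x < x) in (if z then z else z))) (\u.((\v.v) (let w = u in false)))))
step 1: [let@root] ((\y.(let z = (4 < 4) in (if z then z else z))) (\u.((\v.v) (let w = u in false))))
step 2: [beta@root] (let z = (4 < 4) in (if z then z else z))
step 3: [delta@0] (let z = false in (if z then z else z))
step 4: [let@root] (if false then false else false)
step 5: [if@root] false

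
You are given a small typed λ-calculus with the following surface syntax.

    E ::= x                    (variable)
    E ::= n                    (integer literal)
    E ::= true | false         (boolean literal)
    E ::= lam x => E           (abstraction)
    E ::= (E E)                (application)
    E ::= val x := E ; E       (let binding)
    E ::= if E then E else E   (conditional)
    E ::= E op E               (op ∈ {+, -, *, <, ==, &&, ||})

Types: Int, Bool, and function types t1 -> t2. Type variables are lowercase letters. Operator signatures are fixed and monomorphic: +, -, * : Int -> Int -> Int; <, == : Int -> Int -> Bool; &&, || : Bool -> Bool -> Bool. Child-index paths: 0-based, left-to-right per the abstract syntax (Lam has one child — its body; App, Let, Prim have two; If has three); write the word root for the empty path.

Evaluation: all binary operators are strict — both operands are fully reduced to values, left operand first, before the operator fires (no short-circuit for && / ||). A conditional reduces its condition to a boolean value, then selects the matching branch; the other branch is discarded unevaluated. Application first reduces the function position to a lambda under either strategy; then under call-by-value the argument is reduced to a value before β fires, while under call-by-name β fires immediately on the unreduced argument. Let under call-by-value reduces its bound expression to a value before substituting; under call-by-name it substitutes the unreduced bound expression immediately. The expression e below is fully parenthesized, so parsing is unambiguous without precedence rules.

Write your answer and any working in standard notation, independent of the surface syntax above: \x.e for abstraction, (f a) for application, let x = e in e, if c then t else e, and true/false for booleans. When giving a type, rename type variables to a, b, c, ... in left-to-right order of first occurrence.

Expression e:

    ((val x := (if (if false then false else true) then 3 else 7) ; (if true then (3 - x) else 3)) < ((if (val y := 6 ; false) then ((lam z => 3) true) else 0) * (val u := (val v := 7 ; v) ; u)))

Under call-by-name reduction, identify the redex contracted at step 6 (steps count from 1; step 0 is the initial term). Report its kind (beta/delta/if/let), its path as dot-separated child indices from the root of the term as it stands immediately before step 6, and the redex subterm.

Answer: let at 1.0.0 : (let y = 6 in false)

Trace:
step 0: ((let x = (if (if false then false else true) then 3 else 7) in (if true then (3 - x) else 3)) < ((if (let y = 6 in false) then ((\z.3) true) else 0) * (let u = (let v = 7 in v) in u)))
step 1: [let@0] ((if true then (3 - (if (if false then false else true) then 3 else 7)) else 3) < ((if (let y = 6 in false) then ((\z.3) true) else 0) * (let u = (let v = 7 in v) in u)))
step 2: [if@0] ((3 - (if (if false then false else true) then 3 else 7)) < ((if (let y = 6 in false) then ((\z.3) true) else 0) * (let u = (let v = 7 in v) in u)))
step 3: [if@0.1.0] ((3 - (if true then 3 else 7)) < ((if (let y = 6 in false) then ((\z.3) true) else 0) * (let u = (let v = 7 in v) in u)))
step 4: [if@0.1] ((3 - 3) < ((if (let y = 6 in false) then ((\z.3) true) else 0) * (let u = (let v = 7 in v) in u)))
step 5: [delta@0] (0 < ((if (let y = 6 in false) then ((\z.3) true) else 0) * (let u = (let v = 7 in v) in u)))
step 6: [let@1.0.0] (0 < ((if false then ((\z.3) true) else 0) * (let u = (let v = 7 in v) in u)))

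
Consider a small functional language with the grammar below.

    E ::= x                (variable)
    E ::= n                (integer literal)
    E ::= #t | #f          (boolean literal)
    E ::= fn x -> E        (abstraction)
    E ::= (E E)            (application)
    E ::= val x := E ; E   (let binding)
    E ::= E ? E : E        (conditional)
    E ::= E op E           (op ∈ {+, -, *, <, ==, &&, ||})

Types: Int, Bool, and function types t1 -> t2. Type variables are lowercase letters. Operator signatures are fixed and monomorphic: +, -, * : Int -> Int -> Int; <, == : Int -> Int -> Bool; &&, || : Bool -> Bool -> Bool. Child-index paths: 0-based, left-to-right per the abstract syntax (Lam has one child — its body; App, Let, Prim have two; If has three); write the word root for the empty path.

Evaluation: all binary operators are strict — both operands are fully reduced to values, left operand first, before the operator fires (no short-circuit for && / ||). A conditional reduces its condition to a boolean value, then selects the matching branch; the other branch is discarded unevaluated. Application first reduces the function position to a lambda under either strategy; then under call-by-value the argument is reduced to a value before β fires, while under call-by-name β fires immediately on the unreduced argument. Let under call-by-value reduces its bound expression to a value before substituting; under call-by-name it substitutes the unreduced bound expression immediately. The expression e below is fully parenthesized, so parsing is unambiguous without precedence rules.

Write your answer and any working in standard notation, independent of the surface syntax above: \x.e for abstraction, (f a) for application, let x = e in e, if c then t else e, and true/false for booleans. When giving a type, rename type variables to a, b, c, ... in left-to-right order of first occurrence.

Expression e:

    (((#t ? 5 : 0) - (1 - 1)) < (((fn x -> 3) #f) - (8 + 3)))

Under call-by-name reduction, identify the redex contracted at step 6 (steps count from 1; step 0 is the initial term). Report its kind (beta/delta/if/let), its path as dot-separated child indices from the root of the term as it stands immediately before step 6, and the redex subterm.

Answer: delta at 1 : (3 - 11)

Trace:
step 0: (((if true then 5 else 0) - (1 - 1)) < (((\x.3) false) - (8 + 3)))
step 1: [if@0.0] ((5 - (1 - 1)) < (((\x.3) false) - (8 + 3)))
step 2: [delta@0.1] ((5 - 0) < (((\x.3) false) - (8 + 3)))
step 3: [delta@0] (5 < (((\x.3) false) - (8 + 3)))
step 4: [beta@1.0] (5 < (3 - (8 + 3)))
step 5: [delta@1.1] (5 < (3 - 11))
step 6: [delta@1] (5 < -8)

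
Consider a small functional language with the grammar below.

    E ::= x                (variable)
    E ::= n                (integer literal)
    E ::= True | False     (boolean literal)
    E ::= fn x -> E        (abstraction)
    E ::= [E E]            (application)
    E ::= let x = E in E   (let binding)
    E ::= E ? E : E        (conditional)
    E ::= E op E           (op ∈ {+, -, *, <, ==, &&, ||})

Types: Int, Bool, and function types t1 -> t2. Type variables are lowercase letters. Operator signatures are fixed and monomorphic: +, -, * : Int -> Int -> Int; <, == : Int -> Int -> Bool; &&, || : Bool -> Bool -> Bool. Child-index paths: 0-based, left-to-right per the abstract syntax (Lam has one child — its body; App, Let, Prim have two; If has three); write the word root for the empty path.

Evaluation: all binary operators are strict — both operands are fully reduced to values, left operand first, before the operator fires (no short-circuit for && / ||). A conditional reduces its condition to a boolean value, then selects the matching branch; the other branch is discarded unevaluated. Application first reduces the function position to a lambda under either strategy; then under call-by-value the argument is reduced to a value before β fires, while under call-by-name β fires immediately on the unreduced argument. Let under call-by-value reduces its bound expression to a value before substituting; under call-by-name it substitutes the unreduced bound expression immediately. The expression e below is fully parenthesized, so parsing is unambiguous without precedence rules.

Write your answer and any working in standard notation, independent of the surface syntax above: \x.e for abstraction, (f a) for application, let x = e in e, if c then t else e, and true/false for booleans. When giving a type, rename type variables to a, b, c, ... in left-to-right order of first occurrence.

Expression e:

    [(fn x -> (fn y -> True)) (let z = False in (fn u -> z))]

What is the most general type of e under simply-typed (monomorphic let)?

Derivation:
\y._ : b -> Bool
\x._ : a -> b -> Bool
let z : Bool
z : Bool
\u._ : c -> Bool
  unify a -> b -> Bool ~ (c -> Bool) -> d
  unify a ~ c -> Bool
  unify b -> Bool ~ d
_ _ : b -> Bool

Answer: a -> Bool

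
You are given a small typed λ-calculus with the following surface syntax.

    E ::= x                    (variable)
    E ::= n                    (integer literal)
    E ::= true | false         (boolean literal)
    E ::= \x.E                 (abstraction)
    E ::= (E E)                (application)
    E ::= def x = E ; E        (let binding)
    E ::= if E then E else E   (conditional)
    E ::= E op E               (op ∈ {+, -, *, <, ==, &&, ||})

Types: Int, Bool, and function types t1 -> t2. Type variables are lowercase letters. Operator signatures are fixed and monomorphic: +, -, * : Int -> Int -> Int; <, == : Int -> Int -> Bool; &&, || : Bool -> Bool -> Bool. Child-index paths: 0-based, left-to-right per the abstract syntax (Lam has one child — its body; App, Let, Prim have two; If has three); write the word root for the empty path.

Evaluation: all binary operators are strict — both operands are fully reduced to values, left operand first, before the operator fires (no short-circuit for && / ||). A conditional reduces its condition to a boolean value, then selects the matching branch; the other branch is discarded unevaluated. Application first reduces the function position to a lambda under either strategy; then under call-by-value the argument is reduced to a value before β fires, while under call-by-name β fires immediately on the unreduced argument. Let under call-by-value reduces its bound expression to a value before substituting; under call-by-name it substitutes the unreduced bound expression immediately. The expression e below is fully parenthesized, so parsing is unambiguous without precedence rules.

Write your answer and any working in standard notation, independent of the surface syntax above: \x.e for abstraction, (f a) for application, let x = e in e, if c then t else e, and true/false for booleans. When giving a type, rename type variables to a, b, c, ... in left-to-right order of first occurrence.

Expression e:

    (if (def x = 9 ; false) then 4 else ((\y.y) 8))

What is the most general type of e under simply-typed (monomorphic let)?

Answer: Int

Working:
let x : Int
  unify Bool ~ Bool
y : a
\y._ : a -> a
  unify a -> a ~ Int -> b
  unify a ~ Int
  unify Int ~ b
_ _ : Int
  unify Int ~ Int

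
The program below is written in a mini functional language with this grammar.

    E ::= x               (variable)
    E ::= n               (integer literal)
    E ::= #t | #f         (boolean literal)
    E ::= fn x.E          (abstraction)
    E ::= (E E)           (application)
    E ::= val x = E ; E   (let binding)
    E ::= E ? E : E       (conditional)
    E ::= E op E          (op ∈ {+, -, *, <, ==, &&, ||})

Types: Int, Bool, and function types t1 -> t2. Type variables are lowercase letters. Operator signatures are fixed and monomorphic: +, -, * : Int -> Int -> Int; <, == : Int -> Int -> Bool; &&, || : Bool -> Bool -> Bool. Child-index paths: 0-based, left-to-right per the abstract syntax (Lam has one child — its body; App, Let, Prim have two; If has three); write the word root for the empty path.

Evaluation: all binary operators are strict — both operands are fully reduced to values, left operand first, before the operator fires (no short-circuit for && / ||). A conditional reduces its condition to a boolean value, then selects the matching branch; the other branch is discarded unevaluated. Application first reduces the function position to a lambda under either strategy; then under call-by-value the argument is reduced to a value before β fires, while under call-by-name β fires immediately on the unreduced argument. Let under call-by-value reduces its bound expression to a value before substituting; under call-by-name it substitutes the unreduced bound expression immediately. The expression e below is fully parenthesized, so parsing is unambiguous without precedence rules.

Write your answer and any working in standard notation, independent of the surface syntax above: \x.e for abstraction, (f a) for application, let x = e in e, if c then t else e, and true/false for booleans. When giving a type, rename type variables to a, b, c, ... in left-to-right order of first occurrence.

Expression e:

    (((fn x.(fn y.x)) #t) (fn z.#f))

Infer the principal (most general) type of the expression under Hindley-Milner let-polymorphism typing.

Answer: Bool

Derivation:
x : a
\y._ : b -> a
\x._ : a -> b -> a
  unify a -> b -> a ~ Bool -> c
  unify a ~ Bool
  unify b -> Bool ~ c
_ _ : b -> Bool
\z._ : d -> Bool
  unify b -> Bool ~ (d -> Bool) -> e
  unify b ~ d -> Bool
  unify Bool ~ e
_ _ : Bool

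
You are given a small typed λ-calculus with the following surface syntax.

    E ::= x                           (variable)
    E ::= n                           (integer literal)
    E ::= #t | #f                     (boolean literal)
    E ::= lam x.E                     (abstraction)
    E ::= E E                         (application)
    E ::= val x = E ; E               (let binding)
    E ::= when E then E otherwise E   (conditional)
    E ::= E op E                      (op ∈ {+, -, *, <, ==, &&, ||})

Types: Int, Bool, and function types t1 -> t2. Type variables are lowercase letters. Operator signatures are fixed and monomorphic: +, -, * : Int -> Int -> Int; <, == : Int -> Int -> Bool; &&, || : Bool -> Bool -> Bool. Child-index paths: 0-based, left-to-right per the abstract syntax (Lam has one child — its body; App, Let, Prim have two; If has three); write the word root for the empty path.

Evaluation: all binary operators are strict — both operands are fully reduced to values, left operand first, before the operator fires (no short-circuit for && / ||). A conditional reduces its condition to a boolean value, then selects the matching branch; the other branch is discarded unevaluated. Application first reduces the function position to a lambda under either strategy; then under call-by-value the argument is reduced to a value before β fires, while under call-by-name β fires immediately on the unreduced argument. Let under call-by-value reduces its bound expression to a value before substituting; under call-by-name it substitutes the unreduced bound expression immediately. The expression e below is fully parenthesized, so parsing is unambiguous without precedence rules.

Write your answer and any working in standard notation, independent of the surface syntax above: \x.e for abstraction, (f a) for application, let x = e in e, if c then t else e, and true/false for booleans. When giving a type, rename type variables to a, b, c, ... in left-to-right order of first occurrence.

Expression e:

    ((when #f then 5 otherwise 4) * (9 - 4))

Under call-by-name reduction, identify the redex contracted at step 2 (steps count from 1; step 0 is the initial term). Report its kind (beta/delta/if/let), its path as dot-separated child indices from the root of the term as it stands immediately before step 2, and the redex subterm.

Answer: delta at 1 : (9 - 4)

Trace:
step 0: ((if false then 5 else 4) * (9 - 4))
step 1: [if@0] (4 * (9 - 4))
step 2: [delta@1] (4 * 5)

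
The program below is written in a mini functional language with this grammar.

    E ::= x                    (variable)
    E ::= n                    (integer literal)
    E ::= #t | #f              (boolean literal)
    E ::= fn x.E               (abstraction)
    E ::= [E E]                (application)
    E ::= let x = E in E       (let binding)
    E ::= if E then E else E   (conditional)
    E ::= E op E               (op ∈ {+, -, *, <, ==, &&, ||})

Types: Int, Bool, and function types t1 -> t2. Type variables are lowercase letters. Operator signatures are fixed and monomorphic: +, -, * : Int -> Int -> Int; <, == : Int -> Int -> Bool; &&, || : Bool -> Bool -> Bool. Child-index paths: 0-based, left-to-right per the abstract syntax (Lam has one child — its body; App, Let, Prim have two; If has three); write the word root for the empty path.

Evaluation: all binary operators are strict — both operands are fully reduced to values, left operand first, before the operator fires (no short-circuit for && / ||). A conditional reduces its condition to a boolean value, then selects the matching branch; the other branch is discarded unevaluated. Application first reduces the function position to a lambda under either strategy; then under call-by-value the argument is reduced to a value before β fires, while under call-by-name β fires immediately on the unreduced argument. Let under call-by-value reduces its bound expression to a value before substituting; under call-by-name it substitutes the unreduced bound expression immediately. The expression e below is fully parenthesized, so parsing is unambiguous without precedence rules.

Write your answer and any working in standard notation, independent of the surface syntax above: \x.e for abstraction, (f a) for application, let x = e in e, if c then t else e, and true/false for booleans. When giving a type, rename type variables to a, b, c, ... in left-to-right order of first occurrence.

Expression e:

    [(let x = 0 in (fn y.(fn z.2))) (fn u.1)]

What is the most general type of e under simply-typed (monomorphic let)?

Working:
let x : Int
\z._ : b -> Int
\y._ : a -> b -> Int
\u._ : c -> Int
  unify a -> b -> Int ~ (c -> Int) -> d
  unify a ~ c -> Int
  unify b -> Int ~ d
_ _ : b -> Int

Answer: a -> Int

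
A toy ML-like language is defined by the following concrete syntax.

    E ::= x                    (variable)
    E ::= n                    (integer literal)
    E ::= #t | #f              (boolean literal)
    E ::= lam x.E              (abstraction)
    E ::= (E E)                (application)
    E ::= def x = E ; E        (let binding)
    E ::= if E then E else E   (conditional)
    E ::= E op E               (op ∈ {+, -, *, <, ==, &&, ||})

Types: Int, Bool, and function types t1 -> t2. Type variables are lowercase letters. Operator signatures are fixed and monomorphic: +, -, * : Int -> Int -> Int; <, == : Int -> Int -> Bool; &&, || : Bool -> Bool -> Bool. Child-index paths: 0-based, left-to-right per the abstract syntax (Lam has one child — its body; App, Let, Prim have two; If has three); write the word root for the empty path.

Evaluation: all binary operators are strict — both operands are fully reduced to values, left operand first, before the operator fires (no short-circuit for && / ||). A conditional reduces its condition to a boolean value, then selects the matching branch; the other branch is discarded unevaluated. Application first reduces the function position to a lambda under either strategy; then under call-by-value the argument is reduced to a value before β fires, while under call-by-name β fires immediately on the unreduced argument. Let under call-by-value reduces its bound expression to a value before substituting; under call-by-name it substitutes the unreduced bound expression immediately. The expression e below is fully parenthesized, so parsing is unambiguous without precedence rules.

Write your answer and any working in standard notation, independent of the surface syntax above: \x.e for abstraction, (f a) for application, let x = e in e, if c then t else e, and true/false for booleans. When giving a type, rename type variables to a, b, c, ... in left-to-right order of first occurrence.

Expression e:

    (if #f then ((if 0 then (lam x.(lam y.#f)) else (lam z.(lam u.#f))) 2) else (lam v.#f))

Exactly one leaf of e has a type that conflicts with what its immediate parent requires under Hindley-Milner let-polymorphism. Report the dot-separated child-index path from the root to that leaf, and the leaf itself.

Answer: 1.0.0 : 0

Derivation:
  unify Bool ~ Bool
  unify Int ~ Bool
  FAIL: mismatch Int ~ Bool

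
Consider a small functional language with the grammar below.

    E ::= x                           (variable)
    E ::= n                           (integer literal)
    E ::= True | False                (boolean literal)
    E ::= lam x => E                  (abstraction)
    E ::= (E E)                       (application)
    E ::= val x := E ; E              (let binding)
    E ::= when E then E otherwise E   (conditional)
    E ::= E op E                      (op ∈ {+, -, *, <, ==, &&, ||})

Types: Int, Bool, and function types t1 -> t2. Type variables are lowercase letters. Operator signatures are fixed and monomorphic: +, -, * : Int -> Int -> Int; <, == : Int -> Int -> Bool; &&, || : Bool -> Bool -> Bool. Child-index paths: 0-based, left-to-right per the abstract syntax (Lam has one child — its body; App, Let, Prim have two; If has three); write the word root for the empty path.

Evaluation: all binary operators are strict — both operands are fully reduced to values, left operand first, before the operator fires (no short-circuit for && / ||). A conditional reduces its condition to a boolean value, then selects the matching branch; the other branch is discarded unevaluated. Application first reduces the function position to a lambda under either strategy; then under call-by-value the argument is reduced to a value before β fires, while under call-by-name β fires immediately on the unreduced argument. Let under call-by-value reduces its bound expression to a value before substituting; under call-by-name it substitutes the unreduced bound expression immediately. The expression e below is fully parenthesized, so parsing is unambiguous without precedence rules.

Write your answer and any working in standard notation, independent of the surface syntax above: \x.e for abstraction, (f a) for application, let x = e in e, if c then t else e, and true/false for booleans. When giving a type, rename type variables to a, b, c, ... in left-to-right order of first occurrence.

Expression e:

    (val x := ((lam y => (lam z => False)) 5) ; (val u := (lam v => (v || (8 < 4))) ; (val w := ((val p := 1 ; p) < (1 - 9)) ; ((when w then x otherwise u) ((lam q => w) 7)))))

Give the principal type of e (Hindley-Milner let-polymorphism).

Trace:
\z._ : b -> Bool
\y._ : a -> b -> Bool
  unify a -> b -> Bool ~ Int -> c
  unify a ~ Int
  unify b -> Bool ~ c
_ _ : b -> Bool
let x : forall. b -> Bool
v : d
  unify d ~ Bool
  unify Int ~ Int
  unify Int ~ Int
  unify Bool ~ Bool
\v._ : Bool -> Bool
let u : Bool -> Bool
let p : Int
p : Int
  unify Int ~ Int
  unify Int ~ Int
  unify Int ~ Int
  unify Int ~ Int
let w : Bool
w : Bool
  unify Bool ~ Bool
x : e -> Bool
u : Bool -> Bool
  unify e -> Bool ~ Bool -> Bool
  unify e ~ Bool
  unify Bool ~ Bool
w : Bool
\q._ : f -> Bool
  unify f -> Bool ~ Int -> g
  unify f ~ Int
  unify Bool ~ g
_ _ : Bool
  unify Bool -> Bool ~ Bool -> h
  unify Bool ~ Bool
  unify Bool ~ h
_ _ : Bool

Answer: Bool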